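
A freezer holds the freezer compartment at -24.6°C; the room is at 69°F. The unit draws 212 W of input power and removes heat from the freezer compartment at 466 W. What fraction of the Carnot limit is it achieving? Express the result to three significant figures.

0.399

COP_actual = Q̇_C/Ẇ = 466.0/212.0 = 2.198.
In absolute terms T_C = 248.55 K and T_H = 293.71 K, so ΔT = 45.16 K.
COP_Carnot = T_C/ΔT = 248.55/45.16 = 5.504.
η_II = COP_actual/COP_Carnot = 2.198/5.504 = 0.3993.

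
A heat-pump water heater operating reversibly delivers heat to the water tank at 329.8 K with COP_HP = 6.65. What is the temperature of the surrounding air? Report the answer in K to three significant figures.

280 K

COP_HP = T_H/(T_H − T_C) gives T_H − T_C = T_H/COP.
With T_H = 329.80 K, T_C = 329.80 × (1 − 1/6.65) = 280.21 K.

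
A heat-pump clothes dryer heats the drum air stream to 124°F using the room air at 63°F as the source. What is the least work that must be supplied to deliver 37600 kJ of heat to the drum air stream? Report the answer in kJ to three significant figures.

3930 kJ

In absolute terms T_C = 290.37 K and T_H = 324.26 K, so ΔT = 33.89 K.
The reversible limit is COP_HP = T_H/ΔT = 9.568, so W_min = Q_H/COP = Q_H·ΔT/T_H.
W_min = 37600 × 33.89/324.26 = 3930 kJ.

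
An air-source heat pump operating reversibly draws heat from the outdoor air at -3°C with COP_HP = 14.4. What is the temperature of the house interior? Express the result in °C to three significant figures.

17.2 °C

COP_HP = T_H/(T_H − T_C) rearranges to T_H = COP·T_C/(COP − 1).
With T_C = 270.15 K, T_H = 14.4 × 270.15/13.40 = 290.31 K.
Converting, 290.31 K = 17.16°C.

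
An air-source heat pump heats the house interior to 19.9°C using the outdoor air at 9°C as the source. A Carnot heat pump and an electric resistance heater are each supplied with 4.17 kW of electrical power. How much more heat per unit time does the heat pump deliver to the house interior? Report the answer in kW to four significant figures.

107.9 kW

In absolute terms T_C = 282.15 K and T_H = 293.05 K, so ΔT = 10.90 K.
COP_Carnot = T_H/ΔT = 293.05/10.90 = 26.89.
The heat pump delivers Q̇_H = COP × Ẇ = 112.1 kW; the resistance heater delivers Ẇ = 4.170 kW.
Extra = (COP − 1)·Ẇ = 107.9 kW.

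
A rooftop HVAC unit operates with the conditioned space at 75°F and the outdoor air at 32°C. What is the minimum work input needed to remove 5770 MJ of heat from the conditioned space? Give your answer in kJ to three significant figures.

158000 kJ

In absolute terms T_C = 297.04 K and T_H = 305.15 K, so ΔT = 8.111 K.
The reversible limit is COP_R = T_C/ΔT = 36.62, so W_min = Q_C/COP = Q_C·ΔT/T_C.
W_min = 5770 × 8.111/297.04 = 157.6 MJ = 157600 kJ.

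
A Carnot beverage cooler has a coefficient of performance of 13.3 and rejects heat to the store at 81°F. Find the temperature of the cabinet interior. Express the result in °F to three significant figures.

43.2 °F

For a Carnot refrigerator COP_R = T_C/(T_H − T_C), so T_C = COP·T_H/(1 + COP).
With T_H = 300.37 K, T_C = 13.3 × 300.37/14.30 = 279.37 K.
Converting, 279.37 K = 43.19°F.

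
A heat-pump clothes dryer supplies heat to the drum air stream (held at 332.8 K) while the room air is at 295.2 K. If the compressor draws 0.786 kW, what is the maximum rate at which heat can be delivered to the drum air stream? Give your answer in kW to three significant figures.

The reservoir spacing is ΔT = 332.8 − 295.2 = 37.60 K.
COP_Carnot = T_H/ΔT = 332.80/37.60 = 8.851.
Q̇_max = COP_Carnot × Ẇ = 8.851 × 0.7860 kW = 6.957 kW.

6.96 kW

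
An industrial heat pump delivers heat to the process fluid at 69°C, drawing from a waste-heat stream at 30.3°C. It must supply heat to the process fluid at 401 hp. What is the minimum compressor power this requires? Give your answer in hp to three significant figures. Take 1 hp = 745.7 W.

45.4 hp

In absolute terms T_C = 303.45 K and T_H = 342.15 K, so ΔT = 38.70 K.
COP_Carnot = T_H/ΔT = 342.15/38.70 = 8.841.
Ẇ_min = Q̇/COP_Carnot = 401.0/8.841 = 45.36 hp.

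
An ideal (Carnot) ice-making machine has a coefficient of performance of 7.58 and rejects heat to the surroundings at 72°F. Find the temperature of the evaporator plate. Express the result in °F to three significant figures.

10.0 °F

For a Carnot refrigerator COP_R = T_C/(T_H − T_C), so T_C = COP·T_H/(1 + COP).
With T_H = 295.37 K, T_C = 7.58 × 295.37/8.580 = 260.95 K.
Converting, 260.95 K = 10.03°F.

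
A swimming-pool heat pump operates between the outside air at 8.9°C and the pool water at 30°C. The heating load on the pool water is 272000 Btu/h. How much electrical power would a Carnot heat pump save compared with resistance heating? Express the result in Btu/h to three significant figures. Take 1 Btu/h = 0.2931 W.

In absolute terms T_C = 282.05 K and T_H = 303.15 K, so ΔT = 21.10 K.
COP_Carnot = T_H/ΔT = 303.15/21.10 = 14.37.
Resistance heating needs Ẇ_res = Q̇_H = 272000 Btu/h; the reversible heat pump needs only Ẇ_hp = Q̇_H/COP = 18930 Btu/h.
Saving = 272000 − 18930 = 253100 Btu/h.

253000 Btu/h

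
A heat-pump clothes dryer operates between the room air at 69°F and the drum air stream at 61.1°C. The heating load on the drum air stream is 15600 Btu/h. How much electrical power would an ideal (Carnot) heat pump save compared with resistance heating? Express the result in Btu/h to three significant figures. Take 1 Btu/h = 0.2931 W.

13700 Btu/h

In absolute terms T_C = 293.71 K and T_H = 334.25 K, so ΔT = 40.54 K.
COP_Carnot = T_H/ΔT = 334.25/40.54 = 8.244.
Resistance heating needs Ẇ_res = Q̇_H = 15600 Btu/h; the reversible heat pump needs only Ẇ_hp = Q̇_H/COP = 1892 Btu/h.
Saving = 15600 − 1892 = 13710 Btu/h.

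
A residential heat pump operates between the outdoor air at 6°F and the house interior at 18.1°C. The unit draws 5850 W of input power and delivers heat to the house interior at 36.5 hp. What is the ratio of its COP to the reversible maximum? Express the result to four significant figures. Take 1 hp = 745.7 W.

0.5199

Converting, Q̇_H = 36.50 hp = 27220 W, so COP_actual = Q̇_H/Ẇ = 27220/5850 = 4.653.
In absolute terms T_C = 258.71 K and T_H = 291.25 K, so ΔT = 32.54 K.
COP_Carnot = T_H/ΔT = 291.25/32.54 = 8.949.
η_II = COP_actual/COP_Carnot = 4.653/8.949 = 0.5199.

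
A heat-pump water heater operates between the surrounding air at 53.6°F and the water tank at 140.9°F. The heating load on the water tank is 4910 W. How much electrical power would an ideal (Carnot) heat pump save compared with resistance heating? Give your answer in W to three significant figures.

4200 W

In absolute terms T_C = 285.15 K and T_H = 333.65 K, so ΔT = 48.50 K.
COP_Carnot = T_H/ΔT = 333.65/48.50 = 6.879.
Resistance heating needs Ẇ_res = Q̇_H = 4910 W; the reversible heat pump needs only Ẇ_hp = Q̇_H/COP = 713.7 W.
Saving = 4910 − 713.7 = 4196 W.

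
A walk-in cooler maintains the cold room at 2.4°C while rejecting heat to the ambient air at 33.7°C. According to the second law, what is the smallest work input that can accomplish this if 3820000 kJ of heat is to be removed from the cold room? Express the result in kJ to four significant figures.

433900 kJ

In absolute terms T_C = 275.55 K and T_H = 306.85 K, so ΔT = 31.30 K.
The reversible limit is COP_R = T_C/ΔT = 8.804, so W_min = Q_C/COP = Q_C·ΔT/T_C.
W_min = 3820000 × 31.30/275.55 = 433900 kJ.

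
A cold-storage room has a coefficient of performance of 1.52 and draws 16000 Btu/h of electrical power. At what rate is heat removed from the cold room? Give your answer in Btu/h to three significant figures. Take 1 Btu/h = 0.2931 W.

Q̇_C = COP × Ẇ = 1.52 × 16000 = 24320 Btu/h.

24300 Btu/h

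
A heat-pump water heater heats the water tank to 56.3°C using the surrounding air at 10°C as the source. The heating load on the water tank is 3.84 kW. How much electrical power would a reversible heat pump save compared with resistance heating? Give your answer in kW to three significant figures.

3.30 kW

In absolute terms T_C = 283.15 K and T_H = 329.45 K, so ΔT = 46.30 K.
COP_Carnot = T_H/ΔT = 329.45/46.30 = 7.116.
Resistance heating needs Ẇ_res = Q̇_H = 3.840 kW; the reversible heat pump needs only Ẇ_hp = Q̇_H/COP = 0.5397 kW.
Saving = 3.840 − 0.5397 = 3.300 kW.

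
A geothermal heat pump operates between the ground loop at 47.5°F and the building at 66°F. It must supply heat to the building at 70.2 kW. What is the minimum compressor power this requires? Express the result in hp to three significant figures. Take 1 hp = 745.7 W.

3.31 hp

In absolute terms T_C = 281.76 K and T_H = 292.04 K, so ΔT = 10.28 K.
COP_Carnot = T_H/ΔT = 292.04/10.28 = 28.41.
Ẇ_min = Q̇/COP_Carnot = 70.20/28.41 = 2.471 kW = 3.313 hp.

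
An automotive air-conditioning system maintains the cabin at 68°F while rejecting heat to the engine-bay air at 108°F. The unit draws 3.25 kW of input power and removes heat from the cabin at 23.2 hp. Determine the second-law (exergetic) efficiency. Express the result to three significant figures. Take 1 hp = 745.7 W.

Converting, Q̇_C = 23.20 hp = 17.30 kW, so COP_actual = Q̇_C/Ẇ = 17.30/3.250 = 5.323.
In absolute terms T_C = 293.15 K and T_H = 315.37 K, so ΔT = 22.22 K.
COP_Carnot = T_C/ΔT = 293.15/22.22 = 13.19.
η_II = COP_actual/COP_Carnot = 5.323/13.19 = 0.4035.

0.404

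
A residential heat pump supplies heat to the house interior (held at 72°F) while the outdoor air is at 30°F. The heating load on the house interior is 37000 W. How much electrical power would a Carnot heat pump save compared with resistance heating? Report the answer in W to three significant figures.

34100 W

In absolute terms T_C = 272.04 K and T_H = 295.37 K, so ΔT = 23.33 K.
COP_Carnot = T_H/ΔT = 295.37/23.33 = 12.66.
Resistance heating needs Ẇ_res = Q̇_H = 37000 W; the reversible heat pump needs only Ẇ_hp = Q̇_H/COP = 2923 W.
Saving = 37000 − 2923 = 34080 W.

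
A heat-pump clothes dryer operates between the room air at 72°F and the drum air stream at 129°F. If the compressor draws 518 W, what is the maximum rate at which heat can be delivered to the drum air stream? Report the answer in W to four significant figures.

In absolute terms T_C = 295.37 K and T_H = 327.04 K, so ΔT = 31.67 K.
COP_Carnot = T_H/ΔT = 327.04/31.67 = 10.33.
Q̇_max = COP_Carnot × Ẇ = 10.33 × 518.0 W = 5350 W.

5350 W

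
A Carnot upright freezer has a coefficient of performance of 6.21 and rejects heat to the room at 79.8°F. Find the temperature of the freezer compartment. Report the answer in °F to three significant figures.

For a Carnot refrigerator COP_R = T_C/(T_H − T_C), so T_C = COP·T_H/(1 + COP).
With T_H = 299.71 K, T_C = 6.21 × 299.71/7.210 = 258.14 K.
Converting, 258.14 K = 4.98°F.

4.98 °F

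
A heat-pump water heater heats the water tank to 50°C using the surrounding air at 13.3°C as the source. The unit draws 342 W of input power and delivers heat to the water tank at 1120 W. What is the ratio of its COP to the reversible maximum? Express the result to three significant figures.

0.372

COP_actual = Q̇_H/Ẇ = 1120/342.0 = 3.275.
In absolute terms T_C = 286.45 K and T_H = 323.15 K, so ΔT = 36.70 K.
COP_Carnot = T_H/ΔT = 323.15/36.70 = 8.805.
η_II = COP_actual/COP_Carnot = 3.275/8.805 = 0.3719.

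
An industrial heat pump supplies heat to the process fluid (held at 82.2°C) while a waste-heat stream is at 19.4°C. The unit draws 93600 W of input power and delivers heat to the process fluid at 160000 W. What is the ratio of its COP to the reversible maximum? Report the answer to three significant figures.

COP_actual = Q̇_H/Ẇ = 160000/93600 = 1.709.
In absolute terms T_C = 292.55 K and T_H = 355.35 K, so ΔT = 62.80 K.
COP_Carnot = T_H/ΔT = 355.35/62.80 = 5.658.
η_II = COP_actual/COP_Carnot = 1.709/5.658 = 0.3021.

0.302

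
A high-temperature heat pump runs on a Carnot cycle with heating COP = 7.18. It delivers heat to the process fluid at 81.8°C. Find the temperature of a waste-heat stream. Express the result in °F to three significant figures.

90.3 °F

COP_HP = T_H/(T_H − T_C) gives T_H − T_C = T_H/COP.
With T_H = 354.95 K, T_C = 354.95 × (1 − 1/7.18) = 305.51 K.
Converting, 305.51 K = 90.26°F.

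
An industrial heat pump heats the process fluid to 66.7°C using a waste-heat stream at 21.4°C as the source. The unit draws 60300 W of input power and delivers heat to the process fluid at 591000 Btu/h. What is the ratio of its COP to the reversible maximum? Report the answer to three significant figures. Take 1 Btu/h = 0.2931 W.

0.383

Converting, Q̇_H = 591000 Btu/h = 173200 W, so COP_actual = Q̇_H/Ẇ = 173200/60300 = 2.873.
In absolute terms T_C = 294.55 K and T_H = 339.85 K, so ΔT = 45.30 K.
COP_Carnot = T_H/ΔT = 339.85/45.30 = 7.502.
η_II = COP_actual/COP_Carnot = 2.873/7.502 = 0.3829.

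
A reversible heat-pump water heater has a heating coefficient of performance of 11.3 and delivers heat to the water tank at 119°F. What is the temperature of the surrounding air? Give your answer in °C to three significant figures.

19.9 °C

COP_HP = T_H/(T_H − T_C) gives T_H − T_C = T_H/COP.
With T_H = 321.48 K, T_C = 321.48 × (1 − 1/11.3) = 293.03 K.
Converting, 293.03 K = 19.88°C.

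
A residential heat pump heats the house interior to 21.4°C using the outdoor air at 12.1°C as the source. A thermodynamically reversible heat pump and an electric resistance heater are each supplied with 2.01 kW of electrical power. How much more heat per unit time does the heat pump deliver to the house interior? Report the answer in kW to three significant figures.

61.7 kW

In absolute terms T_C = 285.25 K and T_H = 294.55 K, so ΔT = 9.300 K.
COP_Carnot = T_H/ΔT = 294.55/9.300 = 31.67.
The heat pump delivers Q̇_H = COP × Ẇ = 63.66 kW; the resistance heater delivers Ẇ = 2.010 kW.
Extra = (COP − 1)·Ẇ = 61.65 kW.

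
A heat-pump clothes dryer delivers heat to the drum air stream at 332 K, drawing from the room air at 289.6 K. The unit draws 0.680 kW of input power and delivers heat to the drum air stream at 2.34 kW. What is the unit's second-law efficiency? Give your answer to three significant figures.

COP_actual = Q̇_H/Ẇ = 2.340/0.6800 = 3.441.
The reservoir spacing is ΔT = 332 − 289.6 = 42.40 K.
COP_Carnot = T_H/ΔT = 332.00/42.40 = 7.830.
η_II = COP_actual/COP_Carnot = 3.441/7.830 = 0.4395.

0.439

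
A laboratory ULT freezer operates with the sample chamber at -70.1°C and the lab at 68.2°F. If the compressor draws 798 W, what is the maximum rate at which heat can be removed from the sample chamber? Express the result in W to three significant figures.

1800 W

In absolute terms T_C = 203.05 K and T_H = 293.26 K, so ΔT = 90.21 K.
COP_Carnot = T_C/ΔT = 203.05/90.21 = 2.251.
Q̇_max = COP_Carnot × Ẇ = 2.251 × 798.0 W = 1796 W.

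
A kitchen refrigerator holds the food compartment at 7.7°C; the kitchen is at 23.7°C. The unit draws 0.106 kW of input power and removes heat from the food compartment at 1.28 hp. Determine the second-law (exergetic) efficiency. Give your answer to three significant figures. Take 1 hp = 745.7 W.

Converting, Q̇_C = 1.280 hp = 0.9545 kW, so COP_actual = Q̇_C/Ẇ = 0.9545/0.1060 = 9.005.
In absolute terms T_C = 280.85 K and T_H = 296.85 K, so ΔT = 16.00 K.
COP_Carnot = T_C/ΔT = 280.85/16.00 = 17.55.
η_II = COP_actual/COP_Carnot = 9.005/17.55 = 0.5130.

0.513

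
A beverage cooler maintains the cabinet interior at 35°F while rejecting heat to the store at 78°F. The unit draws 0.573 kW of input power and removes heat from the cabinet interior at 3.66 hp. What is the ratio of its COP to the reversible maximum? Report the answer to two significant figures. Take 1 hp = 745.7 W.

Converting, Q̇_C = 3.660 hp = 2.729 kW, so COP_actual = Q̇_C/Ẇ = 2.729/0.5730 = 4.763.
In absolute terms T_C = 274.82 K and T_H = 298.71 K, so ΔT = 23.89 K.
COP_Carnot = T_C/ΔT = 274.82/23.89 = 11.50.
η_II = COP_actual/COP_Carnot = 4.763/11.50 = 0.4140.

0.41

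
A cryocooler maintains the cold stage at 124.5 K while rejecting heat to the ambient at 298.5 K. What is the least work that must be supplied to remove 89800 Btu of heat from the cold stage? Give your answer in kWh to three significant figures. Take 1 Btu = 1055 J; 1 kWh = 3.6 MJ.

36.8 kWh

The reservoir spacing is ΔT = 298.5 − 124.5 = 174.0 K.
The reversible limit is COP_R = T_C/ΔT = 0.7155, so W_min = Q_C/COP = Q_C·ΔT/T_C.
W_min = 89800 × 174.0/124.50 = 125500 Btu = 36.78 kWh.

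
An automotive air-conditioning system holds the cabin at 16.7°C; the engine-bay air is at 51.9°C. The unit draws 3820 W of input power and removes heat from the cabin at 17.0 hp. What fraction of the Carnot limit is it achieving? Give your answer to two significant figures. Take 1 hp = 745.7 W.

Converting, Q̇_C = 17.00 hp = 12680 W, so COP_actual = Q̇_C/Ẇ = 12680/3820 = 3.319.
In absolute terms T_C = 289.85 K and T_H = 325.05 K, so ΔT = 35.20 K.
COP_Carnot = T_C/ΔT = 289.85/35.20 = 8.234.
η_II = COP_actual/COP_Carnot = 3.319/8.234 = 0.4030.

0.40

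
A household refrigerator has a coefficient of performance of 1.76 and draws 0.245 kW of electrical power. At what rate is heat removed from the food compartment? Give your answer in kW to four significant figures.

Q̇_C = COP × Ẇ = 1.76 × 0.2450 = 0.4312 kW.

0.4312 kW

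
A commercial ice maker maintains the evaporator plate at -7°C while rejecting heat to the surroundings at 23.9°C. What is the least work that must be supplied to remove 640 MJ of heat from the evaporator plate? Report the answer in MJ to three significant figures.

74.3 MJ

In absolute terms T_C = 266.15 K and T_H = 297.05 K, so ΔT = 30.90 K.
The reversible limit is COP_R = T_C/ΔT = 8.613, so W_min = Q_C/COP = Q_C·ΔT/T_C.
W_min = 640.0 × 30.90/266.15 = 74.30 MJ.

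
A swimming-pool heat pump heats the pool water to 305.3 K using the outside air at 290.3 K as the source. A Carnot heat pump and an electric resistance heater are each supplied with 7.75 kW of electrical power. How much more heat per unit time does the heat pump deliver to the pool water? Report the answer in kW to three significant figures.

The reservoir spacing is ΔT = 305.3 − 290.3 = 15.00 K.
COP_Carnot = T_H/ΔT = 305.30/15.00 = 20.35.
The heat pump delivers Q̇_H = COP × Ẇ = 157.7 kW; the resistance heater delivers Ẇ = 7.750 kW.
Extra = (COP − 1)·Ẇ = 150.0 kW.

150 kW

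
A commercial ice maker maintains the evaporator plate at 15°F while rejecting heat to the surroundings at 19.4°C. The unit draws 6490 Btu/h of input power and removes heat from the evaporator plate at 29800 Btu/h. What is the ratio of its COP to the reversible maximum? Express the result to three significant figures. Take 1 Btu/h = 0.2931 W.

0.502

COP_actual = Q̇_C/Ẇ = 29800/6490 = 4.592.
In absolute terms T_C = 263.71 K and T_H = 292.55 K, so ΔT = 28.84 K.
COP_Carnot = T_C/ΔT = 263.71/28.84 = 9.142.
η_II = COP_actual/COP_Carnot = 4.592/9.142 = 0.5022.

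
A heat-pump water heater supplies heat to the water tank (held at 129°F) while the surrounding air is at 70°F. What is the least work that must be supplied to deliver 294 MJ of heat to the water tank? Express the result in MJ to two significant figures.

29 MJ

In absolute terms T_C = 294.26 K and T_H = 327.04 K, so ΔT = 32.78 K.
The reversible limit is COP_HP = T_H/ΔT = 9.977, so W_min = Q_H/COP = Q_H·ΔT/T_H.
W_min = 294.0 × 32.78/327.04 = 29.47 MJ.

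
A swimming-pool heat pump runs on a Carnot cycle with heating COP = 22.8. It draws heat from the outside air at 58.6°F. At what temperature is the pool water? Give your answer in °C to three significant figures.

28.0 °C

COP_HP = T_H/(T_H − T_C) rearranges to T_H = COP·T_C/(COP − 1).
With T_C = 287.93 K, T_H = 22.8 × 287.93/21.80 = 301.14 K.
Converting, 301.14 K = 27.99°C.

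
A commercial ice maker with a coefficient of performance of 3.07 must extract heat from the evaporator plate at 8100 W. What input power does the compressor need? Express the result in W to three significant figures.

Ẇ = Q̇_C/COP = 8100/3.07 = 2638 W.

2640 W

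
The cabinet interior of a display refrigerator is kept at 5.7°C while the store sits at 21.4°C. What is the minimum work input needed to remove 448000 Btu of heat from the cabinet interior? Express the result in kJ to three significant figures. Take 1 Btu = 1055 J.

In absolute terms T_C = 278.85 K and T_H = 294.55 K, so ΔT = 15.70 K.
The reversible limit is COP_R = T_C/ΔT = 17.76, so W_min = Q_C/COP = Q_C·ΔT/T_C.
W_min = 448000 × 15.70/278.85 = 25220 Btu = 26610 kJ.

26600 kJ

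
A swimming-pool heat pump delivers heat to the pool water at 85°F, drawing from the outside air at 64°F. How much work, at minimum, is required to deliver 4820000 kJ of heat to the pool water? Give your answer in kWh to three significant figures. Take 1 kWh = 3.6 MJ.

In absolute terms T_C = 290.93 K and T_H = 302.59 K, so ΔT = 11.67 K.
The reversible limit is COP_HP = T_H/ΔT = 25.94, so W_min = Q_H/COP = Q_H·ΔT/T_H.
W_min = 4820000 × 11.67/302.59 = 185800 kJ = 51.62 kWh.

51.6 kWh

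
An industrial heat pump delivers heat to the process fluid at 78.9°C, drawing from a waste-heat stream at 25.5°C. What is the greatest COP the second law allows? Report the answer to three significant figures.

6.59

In absolute terms T_C = 298.65 K and T_H = 352.05 K, so ΔT = 53.40 K.
For a reversible cycle, COP_Carnot = T_H/ΔT = 352.05/53.40 = 6.593.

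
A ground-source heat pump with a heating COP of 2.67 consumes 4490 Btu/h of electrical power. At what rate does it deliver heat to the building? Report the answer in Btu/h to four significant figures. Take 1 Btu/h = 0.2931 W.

11990 Btu/h

Q̇_H = COP_HP × Ẇ = 2.67 × 4490 = 11990 Btu/h.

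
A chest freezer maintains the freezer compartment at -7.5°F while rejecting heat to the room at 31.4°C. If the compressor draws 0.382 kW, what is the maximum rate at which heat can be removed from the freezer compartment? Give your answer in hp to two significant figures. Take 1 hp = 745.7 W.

In absolute terms T_C = 251.21 K and T_H = 304.55 K, so ΔT = 53.34 K.
COP_Carnot = T_C/ΔT = 251.21/53.34 = 4.709.
Q̇_max = COP_Carnot × Ẇ = 4.709 × 0.3820 kW = 1.799 kW = 2.412 hp.

2.4 hp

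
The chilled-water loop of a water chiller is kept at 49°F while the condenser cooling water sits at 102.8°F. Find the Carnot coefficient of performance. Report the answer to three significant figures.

In absolute terms T_C = 282.59 K and T_H = 312.48 K, so ΔT = 29.89 K.
For a reversible cycle, COP_Carnot = T_C/ΔT = 282.59/29.89 = 9.455.

9.45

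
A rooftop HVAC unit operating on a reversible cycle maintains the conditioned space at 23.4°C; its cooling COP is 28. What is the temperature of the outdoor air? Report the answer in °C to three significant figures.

COP_R = T_C/(T_H − T_C) gives T_H − T_C = T_C/COP.
With T_C = 296.55 K, T_H = 296.55 × (1 + 1/28) = 307.14 K.
Converting, 307.14 K = 33.99°C.

34.0 °C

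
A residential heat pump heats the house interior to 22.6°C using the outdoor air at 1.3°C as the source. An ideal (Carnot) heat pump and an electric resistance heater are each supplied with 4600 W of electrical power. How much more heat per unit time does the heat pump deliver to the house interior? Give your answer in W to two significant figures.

59000 W

In absolute terms T_C = 274.45 K and T_H = 295.75 K, so ΔT = 21.30 K.
COP_Carnot = T_H/ΔT = 295.75/21.30 = 13.88.
The heat pump delivers Q̇_H = COP × Ẇ = 63870 W; the resistance heater delivers Ẇ = 4600 W.
Extra = (COP − 1)·Ẇ = 59270 W.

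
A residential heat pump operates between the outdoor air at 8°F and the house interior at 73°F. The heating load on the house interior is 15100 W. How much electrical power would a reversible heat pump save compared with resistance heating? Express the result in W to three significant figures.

13300 W

In absolute terms T_C = 259.82 K and T_H = 295.93 K, so ΔT = 36.11 K.
COP_Carnot = T_H/ΔT = 295.93/36.11 = 8.195.
Resistance heating needs Ẇ_res = Q̇_H = 15100 W; the reversible heat pump needs only Ẇ_hp = Q̇_H/COP = 1843 W.
Saving = 15100 − 1843 = 13260 W.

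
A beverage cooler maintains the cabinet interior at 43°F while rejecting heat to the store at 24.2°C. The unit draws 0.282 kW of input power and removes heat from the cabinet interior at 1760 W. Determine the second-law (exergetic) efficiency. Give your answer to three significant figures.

0.404

Converting, Q̇_C = 1760 W = 1.760 kW, so COP_actual = Q̇_C/Ẇ = 1.760/0.2820 = 6.241.
In absolute terms T_C = 279.26 K and T_H = 297.35 K, so ΔT = 18.09 K.
COP_Carnot = T_C/ΔT = 279.26/18.09 = 15.44.
η_II = COP_actual/COP_Carnot = 6.241/15.44 = 0.4043.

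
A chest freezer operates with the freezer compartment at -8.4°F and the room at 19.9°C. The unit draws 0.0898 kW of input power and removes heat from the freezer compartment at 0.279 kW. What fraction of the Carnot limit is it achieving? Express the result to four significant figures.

0.5248

COP_actual = Q̇_C/Ẇ = 0.2790/0.08980 = 3.107.
In absolute terms T_C = 250.71 K and T_H = 293.05 K, so ΔT = 42.34 K.
COP_Carnot = T_C/ΔT = 250.71/42.34 = 5.921.
η_II = COP_actual/COP_Carnot = 3.107/5.921 = 0.5248.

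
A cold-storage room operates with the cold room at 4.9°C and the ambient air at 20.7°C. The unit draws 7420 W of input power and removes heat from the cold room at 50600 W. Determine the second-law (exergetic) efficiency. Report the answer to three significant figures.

COP_actual = Q̇_C/Ẇ = 50600/7420 = 6.819.
In absolute terms T_C = 278.05 K and T_H = 293.85 K, so ΔT = 15.80 K.
COP_Carnot = T_C/ΔT = 278.05/15.80 = 17.60.
η_II = COP_actual/COP_Carnot = 6.819/17.60 = 0.3875.

0.388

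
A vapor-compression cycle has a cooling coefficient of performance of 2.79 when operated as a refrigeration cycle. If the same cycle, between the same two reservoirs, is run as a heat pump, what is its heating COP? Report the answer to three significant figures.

The first law on one cycle gives Q_H = Q_C + W, so Q_H/W = Q_C/W + 1.
COP_HP = COP_R + 1 = 2.79 + 1 = 3.79.

3.79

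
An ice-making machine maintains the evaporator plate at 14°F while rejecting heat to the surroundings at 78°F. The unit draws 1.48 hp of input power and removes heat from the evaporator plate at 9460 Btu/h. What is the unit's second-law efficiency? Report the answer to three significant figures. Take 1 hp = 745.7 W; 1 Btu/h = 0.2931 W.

0.339

Converting, Q̇_C = 9460 Btu/h = 3.718 hp, so COP_actual = Q̇_C/Ẇ = 3.718/1.480 = 2.512.
In absolute terms T_C = 263.15 K and T_H = 298.71 K, so ΔT = 35.56 K.
COP_Carnot = T_C/ΔT = 263.15/35.56 = 7.401.
η_II = COP_actual/COP_Carnot = 2.512/7.401 = 0.3395.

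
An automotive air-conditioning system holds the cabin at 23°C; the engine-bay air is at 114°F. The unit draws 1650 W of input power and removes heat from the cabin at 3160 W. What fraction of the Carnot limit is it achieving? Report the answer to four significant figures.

0.1459

COP_actual = Q̇_C/Ẇ = 3160/1650 = 1.915.
In absolute terms T_C = 296.15 K and T_H = 318.71 K, so ΔT = 22.56 K.
COP_Carnot = T_C/ΔT = 296.15/22.56 = 13.13.
η_II = COP_actual/COP_Carnot = 1.915/13.13 = 0.1459.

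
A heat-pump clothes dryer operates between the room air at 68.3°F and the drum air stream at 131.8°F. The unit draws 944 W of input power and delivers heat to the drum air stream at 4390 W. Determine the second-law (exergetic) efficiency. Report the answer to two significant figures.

0.50

COP_actual = Q̇_H/Ẇ = 4390/944.0 = 4.650.
In absolute terms T_C = 293.32 K and T_H = 328.59 K, so ΔT = 35.28 K.
COP_Carnot = T_H/ΔT = 328.59/35.28 = 9.314.
η_II = COP_actual/COP_Carnot = 4.650/9.314 = 0.4993.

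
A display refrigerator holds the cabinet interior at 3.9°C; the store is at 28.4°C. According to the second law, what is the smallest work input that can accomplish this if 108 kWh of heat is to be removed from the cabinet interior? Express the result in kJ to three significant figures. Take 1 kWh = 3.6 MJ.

34400 kJ

In absolute terms T_C = 277.05 K and T_H = 301.55 K, so ΔT = 24.50 K.
The reversible limit is COP_R = T_C/ΔT = 11.31, so W_min = Q_C/COP = Q_C·ΔT/T_C.
W_min = 108.0 × 24.50/277.05 = 9.551 kWh = 34380 kJ.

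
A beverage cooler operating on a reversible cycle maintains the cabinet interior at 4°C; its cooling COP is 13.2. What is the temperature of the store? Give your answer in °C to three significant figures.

COP_R = T_C/(T_H − T_C) gives T_H − T_C = T_C/COP.
With T_C = 277.15 K, T_H = 277.15 × (1 + 1/13.2) = 298.15 K.
Converting, 298.15 K = 25.00°C.

25.0 °C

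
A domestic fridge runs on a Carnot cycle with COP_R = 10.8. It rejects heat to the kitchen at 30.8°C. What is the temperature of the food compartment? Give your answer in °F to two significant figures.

For a Carnot refrigerator COP_R = T_C/(T_H − T_C), so T_C = COP·T_H/(1 + COP).
With T_H = 303.95 K, T_C = 10.8 × 303.95/11.80 = 278.19 K.
Converting, 278.19 K = 41.07°F.

41 °F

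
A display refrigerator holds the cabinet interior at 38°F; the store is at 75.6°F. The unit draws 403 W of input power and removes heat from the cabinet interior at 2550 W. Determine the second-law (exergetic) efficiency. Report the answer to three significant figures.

0.478

COP_actual = Q̇_C/Ẇ = 2550/403.0 = 6.328.
In absolute terms T_C = 276.48 K and T_H = 297.37 K, so ΔT = 20.89 K.
COP_Carnot = T_C/ΔT = 276.48/20.89 = 13.24.
η_II = COP_actual/COP_Carnot = 6.328/13.24 = 0.4781.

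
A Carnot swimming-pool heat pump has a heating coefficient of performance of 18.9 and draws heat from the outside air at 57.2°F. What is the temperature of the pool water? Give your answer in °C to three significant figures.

COP_HP = T_H/(T_H − T_C) rearranges to T_H = COP·T_C/(COP − 1).
With T_C = 287.15 K, T_H = 18.9 × 287.15/17.90 = 303.19 K.
Converting, 303.19 K = 30.04°C.

30.0 °C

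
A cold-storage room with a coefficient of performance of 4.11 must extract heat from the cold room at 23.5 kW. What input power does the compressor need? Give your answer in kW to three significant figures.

Ẇ = Q̇_C/COP = 23.50/4.11 = 5.718 kW.

5.72 kW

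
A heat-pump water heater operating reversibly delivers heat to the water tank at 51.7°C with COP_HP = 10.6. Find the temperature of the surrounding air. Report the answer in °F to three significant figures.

COP_HP = T_H/(T_H − T_C) gives T_H − T_C = T_H/COP.
With T_H = 324.85 K, T_C = 324.85 × (1 − 1/10.6) = 294.20 K.
Converting, 294.20 K = 69.90°F.

69.9 °F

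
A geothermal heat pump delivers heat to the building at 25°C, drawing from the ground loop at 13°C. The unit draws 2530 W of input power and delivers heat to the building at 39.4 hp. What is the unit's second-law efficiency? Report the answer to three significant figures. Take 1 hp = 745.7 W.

Converting, Q̇_H = 39.40 hp = 29380 W, so COP_actual = Q̇_H/Ẇ = 29380/2530 = 11.61.
In absolute terms T_C = 286.15 K and T_H = 298.15 K, so ΔT = 12.00 K.
COP_Carnot = T_H/ΔT = 298.15/12.00 = 24.85.
η_II = COP_actual/COP_Carnot = 11.61/24.85 = 0.4674.

0.467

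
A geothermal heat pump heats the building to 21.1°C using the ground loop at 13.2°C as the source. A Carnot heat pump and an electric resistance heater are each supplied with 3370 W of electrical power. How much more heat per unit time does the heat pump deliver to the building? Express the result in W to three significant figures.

In absolute terms T_C = 286.35 K and T_H = 294.25 K, so ΔT = 7.900 K.
COP_Carnot = T_H/ΔT = 294.25/7.900 = 37.25.
The heat pump delivers Q̇_H = COP × Ẇ = 125500 W; the resistance heater delivers Ẇ = 3370 W.
Extra = (COP − 1)·Ẇ = 122200 W.

122000 W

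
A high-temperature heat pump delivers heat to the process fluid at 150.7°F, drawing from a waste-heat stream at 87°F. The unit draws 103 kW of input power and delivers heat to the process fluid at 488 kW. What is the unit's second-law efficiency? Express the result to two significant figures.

COP_actual = Q̇_H/Ẇ = 488.0/103.0 = 4.738.
In absolute terms T_C = 303.71 K and T_H = 339.09 K, so ΔT = 35.39 K.
COP_Carnot = T_H/ΔT = 339.09/35.39 = 9.582.
η_II = COP_actual/COP_Carnot = 4.738/9.582 = 0.4945.

0.49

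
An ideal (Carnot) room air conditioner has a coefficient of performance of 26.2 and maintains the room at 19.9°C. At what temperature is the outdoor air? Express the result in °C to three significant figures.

31.1 °C

COP_R = T_C/(T_H − T_C) gives T_H − T_C = T_C/COP.
With T_C = 293.05 K, T_H = 293.05 × (1 + 1/26.2) = 304.24 K.
Converting, 304.24 K = 31.09°C.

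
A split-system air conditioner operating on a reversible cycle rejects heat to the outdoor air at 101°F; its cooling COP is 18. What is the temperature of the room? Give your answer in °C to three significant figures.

For a Carnot refrigerator COP_R = T_C/(T_H − T_C), so T_C = COP·T_H/(1 + COP).
With T_H = 311.48 K, T_C = 18 × 311.48/19.00 = 295.09 K.
Converting, 295.09 K = 21.94°C.

21.9 °C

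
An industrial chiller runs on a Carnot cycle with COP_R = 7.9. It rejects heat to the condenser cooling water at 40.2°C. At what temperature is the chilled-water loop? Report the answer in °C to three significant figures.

For a Carnot refrigerator COP_R = T_C/(T_H − T_C), so T_C = COP·T_H/(1 + COP).
With T_H = 313.35 K, T_C = 7.9 × 313.35/8.900 = 278.14 K.
Converting, 278.14 K = 4.99°C.

4.99 °C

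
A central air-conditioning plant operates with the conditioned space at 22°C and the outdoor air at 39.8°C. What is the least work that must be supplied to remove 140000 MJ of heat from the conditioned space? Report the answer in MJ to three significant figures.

8440 MJ

In absolute terms T_C = 295.15 K and T_H = 312.95 K, so ΔT = 17.80 K.
The reversible limit is COP_R = T_C/ΔT = 16.58, so W_min = Q_C/COP = Q_C·ΔT/T_C.
W_min = 140000 × 17.80/295.15 = 8443 MJ.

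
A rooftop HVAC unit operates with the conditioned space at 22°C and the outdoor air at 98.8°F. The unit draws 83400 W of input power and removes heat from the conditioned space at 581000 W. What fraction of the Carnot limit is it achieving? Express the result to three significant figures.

0.357

COP_actual = Q̇_C/Ẇ = 581000/83400 = 6.966.
In absolute terms T_C = 295.15 K and T_H = 310.26 K, so ΔT = 15.11 K.
COP_Carnot = T_C/ΔT = 295.15/15.11 = 19.53.
η_II = COP_actual/COP_Carnot = 6.966/19.53 = 0.3567.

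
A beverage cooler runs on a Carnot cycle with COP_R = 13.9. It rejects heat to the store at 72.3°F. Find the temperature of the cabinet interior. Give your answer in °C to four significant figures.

2.554 °C

For a Carnot refrigerator COP_R = T_C/(T_H − T_C), so T_C = COP·T_H/(1 + COP).
With T_H = 295.54 K, T_C = 13.9 × 295.54/14.90 = 275.70 K.
Converting, 275.70 K = 2.55°C.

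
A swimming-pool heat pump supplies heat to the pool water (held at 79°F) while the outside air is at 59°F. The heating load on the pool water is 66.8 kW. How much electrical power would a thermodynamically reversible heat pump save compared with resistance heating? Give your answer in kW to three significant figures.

64.3 kW

In absolute terms T_C = 288.15 K and T_H = 299.26 K, so ΔT = 11.11 K.
COP_Carnot = T_H/ΔT = 299.26/11.11 = 26.93.
Resistance heating needs Ẇ_res = Q̇_H = 66.80 kW; the reversible heat pump needs only Ẇ_hp = Q̇_H/COP = 2.480 kW.
Saving = 66.80 − 2.480 = 64.32 kW.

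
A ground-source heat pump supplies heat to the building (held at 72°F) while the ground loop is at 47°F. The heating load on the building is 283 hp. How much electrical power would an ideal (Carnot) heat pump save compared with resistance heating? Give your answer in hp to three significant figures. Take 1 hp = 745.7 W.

270 hp

In absolute terms T_C = 281.48 K and T_H = 295.37 K, so ΔT = 13.89 K.
COP_Carnot = T_H/ΔT = 295.37/13.89 = 21.27.
Resistance heating needs Ẇ_res = Q̇_H = 283.0 hp; the reversible heat pump needs only Ẇ_hp = Q̇_H/COP = 13.31 hp.
Saving = 283.0 − 13.31 = 269.7 hp.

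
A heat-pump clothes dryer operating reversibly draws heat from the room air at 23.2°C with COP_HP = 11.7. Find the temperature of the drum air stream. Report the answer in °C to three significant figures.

COP_HP = T_H/(T_H − T_C) rearranges to T_H = COP·T_C/(COP − 1).
With T_C = 296.35 K, T_H = 11.7 × 296.35/10.70 = 324.05 K.
Converting, 324.05 K = 50.90°C.

50.9 °C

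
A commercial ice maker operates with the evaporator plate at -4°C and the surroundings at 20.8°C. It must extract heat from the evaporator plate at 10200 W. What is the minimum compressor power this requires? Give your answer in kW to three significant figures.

In absolute terms T_C = 269.15 K and T_H = 293.95 K, so ΔT = 24.80 K.
COP_Carnot = T_C/ΔT = 269.15/24.80 = 10.85.
Ẇ_min = Q̇/COP_Carnot = 10200/10.85 = 939.8 W = 0.9398 kW.

0.940 kW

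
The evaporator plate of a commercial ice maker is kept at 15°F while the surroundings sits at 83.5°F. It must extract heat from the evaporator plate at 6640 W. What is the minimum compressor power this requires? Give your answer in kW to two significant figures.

In absolute terms T_C = 263.71 K and T_H = 301.76 K, so ΔT = 38.06 K.
COP_Carnot = T_C/ΔT = 263.71/38.06 = 6.929.
Ẇ_min = Q̇/COP_Carnot = 6640/6.929 = 958.2 W = 0.9582 kW.

0.96 kW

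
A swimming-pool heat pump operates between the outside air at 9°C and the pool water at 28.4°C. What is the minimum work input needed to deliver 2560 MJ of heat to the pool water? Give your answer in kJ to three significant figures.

In absolute terms T_C = 282.15 K and T_H = 301.55 K, so ΔT = 19.40 K.
The reversible limit is COP_HP = T_H/ΔT = 15.54, so W_min = Q_H/COP = Q_H·ΔT/T_H.
W_min = 2560 × 19.40/301.55 = 164.7 MJ = 164700 kJ.

165000 kJ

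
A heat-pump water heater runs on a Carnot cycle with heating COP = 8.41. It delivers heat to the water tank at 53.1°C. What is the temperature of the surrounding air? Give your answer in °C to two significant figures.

14 °C

COP_HP = T_H/(T_H − T_C) gives T_H − T_C = T_H/COP.
With T_H = 326.25 K, T_C = 326.25 × (1 − 1/8.41) = 287.46 K.
Converting, 287.46 K = 14.31°C.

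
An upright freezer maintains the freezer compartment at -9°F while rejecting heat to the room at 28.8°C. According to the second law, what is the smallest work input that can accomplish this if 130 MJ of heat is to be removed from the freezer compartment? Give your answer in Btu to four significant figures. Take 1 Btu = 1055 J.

In absolute terms T_C = 250.37 K and T_H = 301.95 K, so ΔT = 51.58 K.
The reversible limit is COP_R = T_C/ΔT = 4.854, so W_min = Q_C/COP = Q_C·ΔT/T_C.
W_min = 130.0 × 51.58/250.37 = 26.78 MJ = 25380 Btu.

25380 Btu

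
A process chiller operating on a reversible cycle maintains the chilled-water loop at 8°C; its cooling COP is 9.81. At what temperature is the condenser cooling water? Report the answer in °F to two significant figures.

COP_R = T_C/(T_H − T_C) gives T_H − T_C = T_C/COP.
With T_C = 281.15 K, T_H = 281.15 × (1 + 1/9.81) = 309.81 K.
Converting, 309.81 K = 97.99°F.

98 °F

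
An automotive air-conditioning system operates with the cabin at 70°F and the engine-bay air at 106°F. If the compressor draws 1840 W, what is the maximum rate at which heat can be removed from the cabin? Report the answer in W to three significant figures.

27100 W

In absolute terms T_C = 294.26 K and T_H = 314.26 K, so ΔT = 20.00 K.
COP_Carnot = T_C/ΔT = 294.26/20.00 = 14.71.
Q̇_max = COP_Carnot × Ẇ = 14.71 × 1840 W = 27070 W.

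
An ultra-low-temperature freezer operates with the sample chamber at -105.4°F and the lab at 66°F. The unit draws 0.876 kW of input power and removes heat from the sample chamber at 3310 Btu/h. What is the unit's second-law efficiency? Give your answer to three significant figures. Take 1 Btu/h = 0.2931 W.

0.536

Converting, Q̇_C = 3310 Btu/h = 0.9702 kW, so COP_actual = Q̇_C/Ẇ = 0.9702/0.8760 = 1.107.
In absolute terms T_C = 196.82 K and T_H = 292.04 K, so ΔT = 95.22 K.
COP_Carnot = T_C/ΔT = 196.82/95.22 = 2.067.
η_II = COP_actual/COP_Carnot = 1.107/2.067 = 0.5358.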